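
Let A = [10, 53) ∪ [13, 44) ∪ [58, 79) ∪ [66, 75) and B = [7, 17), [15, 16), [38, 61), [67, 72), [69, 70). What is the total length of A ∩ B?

30

First set merges to [10, 53), [58, 79).
Second set merges to [7, 17), [38, 61), [67, 72).
A ∩ B = [10, 17), [38, 53), [58, 61), [67, 72).
Total: 7 + 15 + 3 + 5 = 30.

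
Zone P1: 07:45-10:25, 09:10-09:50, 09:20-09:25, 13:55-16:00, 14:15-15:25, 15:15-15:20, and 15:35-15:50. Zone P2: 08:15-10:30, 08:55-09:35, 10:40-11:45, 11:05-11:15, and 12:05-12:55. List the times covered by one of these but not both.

A, merged: 07:45–10:25, 13:55–16:00.
B, merged: 08:15–10:30, 10:40–11:45, 12:05–12:55.
A but not B: 07:45–08:15, 13:55–16:00.
B but not A: 10:25–10:30, 10:40–11:45, 12:05–12:55.
Combining gives A △ B.

07:45–08:15, 10:25–10:30, 10:40–11:45, 12:05–12:55, 13:55–16:00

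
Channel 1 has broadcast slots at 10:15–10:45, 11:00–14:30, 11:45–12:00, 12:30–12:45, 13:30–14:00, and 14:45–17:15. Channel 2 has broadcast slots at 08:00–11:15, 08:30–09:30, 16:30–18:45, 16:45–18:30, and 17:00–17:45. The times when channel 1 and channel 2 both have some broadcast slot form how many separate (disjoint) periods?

3

Merge the first list: 10:15-10:45, 11:00-14:30, 14:45-17:15.
Merge the second list: 08:00-11:15, 16:30-18:45.
A ∩ B = 10:15-10:45, 11:00-11:15, 16:30-17:15.
That is 3 disjoint pieces.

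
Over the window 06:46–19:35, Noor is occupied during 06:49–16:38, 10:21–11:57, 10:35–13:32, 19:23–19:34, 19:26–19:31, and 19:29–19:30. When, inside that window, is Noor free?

06:46-06:49, 16:38-19:23, 19:34-19:35

Covered (merged): 06:49-16:38, 19:23-19:34.
Gaps within 06:46-19:35: 06:46-06:49, 16:38-19:23, 19:34-19:35.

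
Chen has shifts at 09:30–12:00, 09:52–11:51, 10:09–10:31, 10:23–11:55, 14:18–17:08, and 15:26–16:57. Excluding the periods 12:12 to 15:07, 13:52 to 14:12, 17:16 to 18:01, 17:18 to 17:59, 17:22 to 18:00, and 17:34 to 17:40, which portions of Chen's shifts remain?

A, merged: 09:30–12:00, 14:18–17:08.
B, merged: 12:12–15:07, 17:16–18:01.
09:30–12:00: no B overlap → unchanged.
14:18–17:08 minus B → 15:07–17:08.

09:30–12:00, 15:07–17:08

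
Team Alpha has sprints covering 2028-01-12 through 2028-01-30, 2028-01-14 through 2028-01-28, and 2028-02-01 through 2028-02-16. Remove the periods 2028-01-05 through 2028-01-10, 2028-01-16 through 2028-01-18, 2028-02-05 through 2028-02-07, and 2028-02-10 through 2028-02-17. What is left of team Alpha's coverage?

Merge the first list: 2028-01-12 through 2028-01-30, 2028-02-01 through 2028-02-16.
2028-01-12 through 2028-01-30 with B removed leaves 2028-01-12 through 2028-01-15, 2028-01-19 through 2028-01-30.
2028-02-01 through 2028-02-16 with B removed leaves 2028-02-01 through 2028-02-04, 2028-02-08 through 2028-02-09.

2028-01-12 through 2028-01-15, 2028-01-19 through 2028-01-30, 2028-02-01 through 2028-02-04, 2028-02-08 through 2028-02-09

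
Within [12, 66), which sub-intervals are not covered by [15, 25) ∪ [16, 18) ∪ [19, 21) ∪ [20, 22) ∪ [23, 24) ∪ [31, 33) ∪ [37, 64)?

[12, 15) ∪ [25, 31) ∪ [33, 37) ∪ [64, 66)

The merged coverage is [15, 25), [31, 33), [37, 64).
Complement within [12, 66): [12, 15), [25, 31), [33, 37), [64, 66).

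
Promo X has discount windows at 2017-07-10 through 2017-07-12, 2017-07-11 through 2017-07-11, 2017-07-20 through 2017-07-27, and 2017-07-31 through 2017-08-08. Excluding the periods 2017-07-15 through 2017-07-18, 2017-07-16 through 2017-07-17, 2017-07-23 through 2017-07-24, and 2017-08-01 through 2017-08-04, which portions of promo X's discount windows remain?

Merge the first list: 2017-07-10 through 2017-07-12, 2017-07-20 through 2017-07-27, 2017-07-31 through 2017-08-08.
Merge the second list: 2017-07-15 through 2017-07-18, 2017-07-23 through 2017-07-24, 2017-08-01 through 2017-08-04.
2017-07-10 through 2017-07-12: nothing removed.
2017-07-20 through 2017-07-27 \ B = 2017-07-20 through 2017-07-22, 2017-07-25 through 2017-07-27.
2017-07-31 through 2017-08-08 \ B = 2017-07-31 through 2017-07-31, 2017-08-05 through 2017-08-08.

2017-07-10 through 2017-07-12, 2017-07-20 through 2017-07-22, 2017-07-25 through 2017-07-27, 2017-07-31 through 2017-07-31, 2017-08-05 through 2017-08-08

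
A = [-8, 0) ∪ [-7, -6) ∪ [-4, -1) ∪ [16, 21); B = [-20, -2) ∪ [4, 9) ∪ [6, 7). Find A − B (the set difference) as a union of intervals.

[-2, 0) ∪ [16, 21)

Merge the first list: [-8, 0), [16, 21).
Merge the second list: [-20, -2), [4, 9).
[-8, 0) \ B = [-2, 0).
[16, 21): nothing removed.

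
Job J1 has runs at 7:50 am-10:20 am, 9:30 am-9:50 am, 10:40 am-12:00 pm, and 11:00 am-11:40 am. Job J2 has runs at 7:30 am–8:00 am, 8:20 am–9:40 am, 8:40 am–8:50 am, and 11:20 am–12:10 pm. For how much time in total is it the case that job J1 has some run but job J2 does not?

1 h 40 min

A, merged: 7:50 am–10:20 am, 10:40 am–12:00 pm.
B, merged: 7:30 am–8:00 am, 8:20 am–9:40 am, 11:20 am–12:10 pm.
A \ B = 8:00 am–8:20 am, 9:40 am–10:20 am, 10:40 am–11:20 am.
Total: 20 min + 40 min + 40 min = 1 h 40 min.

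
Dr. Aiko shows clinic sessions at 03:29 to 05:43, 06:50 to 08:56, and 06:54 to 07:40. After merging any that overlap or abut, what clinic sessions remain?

03:29–05:43, 06:50–08:56

06:50–08:56 is disjoint → start new block.
06:54–07:40 overlaps/touches 06:50–08:56 → extend to 06:50–08:56.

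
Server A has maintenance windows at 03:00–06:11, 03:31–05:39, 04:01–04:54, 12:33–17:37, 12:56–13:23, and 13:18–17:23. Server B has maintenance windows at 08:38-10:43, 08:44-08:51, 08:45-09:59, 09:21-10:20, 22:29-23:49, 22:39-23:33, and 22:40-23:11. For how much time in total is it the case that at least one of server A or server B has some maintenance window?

11 h 40 min

A, merged: 03:00–06:11, 12:33–17:37.
B, merged: 08:38–10:43, 22:29–23:49.
A ∪ B = 03:00–06:11, 08:38–10:43, 12:33–17:37, 22:29–23:49.
Total: 3 h 11 min + 2 h 5 min + 5 h 4 min + 1 h 20 min = 11 h 40 min.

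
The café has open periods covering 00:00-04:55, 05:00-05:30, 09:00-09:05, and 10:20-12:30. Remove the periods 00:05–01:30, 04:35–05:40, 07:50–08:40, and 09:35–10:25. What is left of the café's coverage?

00:00–04:55 minus B → 00:00–00:05, 01:30–04:35.
05:00–05:30: fully covered by B → removed.
09:00–09:05: no B overlap → unchanged.
10:20–12:30 minus B → 10:25–12:30.

00:00–00:05, 01:30–04:35, 09:00–09:05, 10:25–12:30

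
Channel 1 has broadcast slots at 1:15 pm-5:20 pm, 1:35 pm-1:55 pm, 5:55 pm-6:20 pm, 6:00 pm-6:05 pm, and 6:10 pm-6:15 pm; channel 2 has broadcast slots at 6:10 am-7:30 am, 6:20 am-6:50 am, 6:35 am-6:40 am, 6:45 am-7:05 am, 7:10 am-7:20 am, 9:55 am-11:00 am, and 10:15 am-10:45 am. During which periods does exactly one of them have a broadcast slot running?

Merge the first list: 1:15 pm–5:20 pm, 5:55 pm–6:20 pm.
Merge the second list: 6:10 am–7:30 am, 9:55 am–11:00 am.
A but not B: 1:15 pm–5:20 pm, 5:55 pm–6:20 pm.
B but not A: 6:10 am–7:30 am, 9:55 am–11:00 am.
Combining gives A △ B.

6:10 am–7:30 am, 9:55 am–11:00 am, 1:15 pm–5:20 pm, 5:55 pm–6:20 pm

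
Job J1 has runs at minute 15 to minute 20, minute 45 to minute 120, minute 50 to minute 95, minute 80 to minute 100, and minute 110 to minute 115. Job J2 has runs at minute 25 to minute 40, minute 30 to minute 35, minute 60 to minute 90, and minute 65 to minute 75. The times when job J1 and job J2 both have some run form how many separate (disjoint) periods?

A, merged: minute 15 to minute 20, minute 45 to minute 120.
B, merged: minute 25 to minute 40, minute 60 to minute 90.
A ∩ B = minute 60 to minute 90.
That is 1 disjoint piece.

1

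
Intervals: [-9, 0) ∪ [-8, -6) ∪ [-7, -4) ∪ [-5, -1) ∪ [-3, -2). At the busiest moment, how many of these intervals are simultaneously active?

Walk the sorted start/end points keeping a running depth.
The depth first hits 3 at -7.

3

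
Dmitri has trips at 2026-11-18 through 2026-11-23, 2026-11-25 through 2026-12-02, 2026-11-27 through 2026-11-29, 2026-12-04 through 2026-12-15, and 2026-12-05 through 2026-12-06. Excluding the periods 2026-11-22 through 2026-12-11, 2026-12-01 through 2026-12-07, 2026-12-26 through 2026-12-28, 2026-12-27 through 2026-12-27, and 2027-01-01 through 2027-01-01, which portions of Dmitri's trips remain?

Merge the first list: 2026-11-18 through 2026-11-23, 2026-11-25 through 2026-12-02, 2026-12-04 through 2026-12-15.
Merge the second list: 2026-11-22 through 2026-12-11, 2026-12-26 through 2026-12-28, 2027-01-01 through 2027-01-01.
2026-11-18 through 2026-11-23 \ B = 2026-11-18 through 2026-11-21.
2026-11-25 through 2026-12-02: entirely removed.
2026-12-04 through 2026-12-15 \ B = 2026-12-12 through 2026-12-15.

2026-11-18 through 2026-11-21, 2026-12-12 through 2026-12-15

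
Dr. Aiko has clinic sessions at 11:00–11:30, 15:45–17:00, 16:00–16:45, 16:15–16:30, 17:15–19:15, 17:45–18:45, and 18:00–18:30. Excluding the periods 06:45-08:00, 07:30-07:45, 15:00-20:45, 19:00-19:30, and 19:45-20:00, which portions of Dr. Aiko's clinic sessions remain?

Merge the first list: 11:00-11:30, 15:45-17:00, 17:15-19:15.
Merge the second list: 06:45-08:00, 15:00-20:45.
11:00-11:30 is untouched.
15:45-17:00 lies entirely inside B → drops out.
17:15-19:15 lies entirely inside B → drops out.

11:00-11:30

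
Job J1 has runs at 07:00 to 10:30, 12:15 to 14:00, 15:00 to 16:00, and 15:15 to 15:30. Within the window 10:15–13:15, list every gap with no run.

10:30–12:15

Covered (merged): 07:00–10:30, 12:15–14:00, 15:00–16:00.
Gaps within 10:15–13:15: 10:30–12:15.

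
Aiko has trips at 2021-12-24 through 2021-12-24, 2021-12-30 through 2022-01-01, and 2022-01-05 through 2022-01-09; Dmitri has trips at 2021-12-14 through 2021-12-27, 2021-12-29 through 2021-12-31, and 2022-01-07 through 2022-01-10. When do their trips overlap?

2021-12-24 through 2021-12-24 meets the second set on 2021-12-24 through 2021-12-24.
2021-12-30 through 2022-01-01 meets the second set on 2021-12-30 through 2021-12-31.
2022-01-05 through 2022-01-09 meets the second set on 2022-01-07 through 2022-01-09.

2021-12-24 through 2021-12-24, 2021-12-30 through 2021-12-31, 2022-01-07 through 2022-01-09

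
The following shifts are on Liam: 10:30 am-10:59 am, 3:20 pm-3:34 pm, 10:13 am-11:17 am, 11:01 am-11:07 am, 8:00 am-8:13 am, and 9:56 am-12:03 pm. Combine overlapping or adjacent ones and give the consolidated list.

Sort by start: 8:00 am–8:13 am, 9:56 am–12:03 pm, 10:13 am–11:17 am, 10:30 am–10:59 am, 11:01 am–11:07 am, 3:20 pm–3:34 pm.
9:56 am–12:03 pm is disjoint → start new block.
10:13 am–11:17 am overlaps/touches 9:56 am–12:03 pm → extend to 9:56 am–12:03 pm.
10:30 am–10:59 am overlaps/touches 9:56 am–12:03 pm → extend to 9:56 am–12:03 pm.
11:01 am–11:07 am overlaps/touches 9:56 am–12:03 pm → extend to 9:56 am–12:03 pm.
3:20 pm–3:34 pm is disjoint → start new block.

8:00 am–8:13 am, 9:56 am–12:03 pm, 3:20 pm–3:34 pm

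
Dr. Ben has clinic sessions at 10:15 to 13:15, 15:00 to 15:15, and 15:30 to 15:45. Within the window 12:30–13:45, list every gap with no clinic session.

The merged coverage is 10:15–13:15, 15:00–15:15, 15:30–15:45.
Gaps within 12:30–13:45: 13:15–13:45.

13:15–13:45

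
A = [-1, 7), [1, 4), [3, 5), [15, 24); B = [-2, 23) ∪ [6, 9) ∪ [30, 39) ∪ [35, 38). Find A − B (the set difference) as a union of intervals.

[23, 24)

A, merged: [-1, 7), [15, 24).
B, merged: [-2, 23), [30, 39).
[-1, 7): fully covered by B → removed.
[15, 24) minus B → [23, 24).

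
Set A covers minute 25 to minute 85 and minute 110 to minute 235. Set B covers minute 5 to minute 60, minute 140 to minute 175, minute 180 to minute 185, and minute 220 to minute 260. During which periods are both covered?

minute 25 to minute 60, minute 140 to minute 175, minute 180 to minute 185, minute 220 to minute 235

minute 25 to minute 85 meets the second set on minute 25 to minute 60.
minute 110 to minute 235 meets the second set on minute 140 to minute 175, minute 180 to minute 185, minute 220 to minute 235.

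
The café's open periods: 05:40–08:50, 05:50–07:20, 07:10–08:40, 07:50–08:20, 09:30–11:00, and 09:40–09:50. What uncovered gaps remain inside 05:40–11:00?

Covered (merged): 05:40–08:50, 09:30–11:00.
Gaps within 05:40–11:00: 08:50–09:30.

08:50–09:30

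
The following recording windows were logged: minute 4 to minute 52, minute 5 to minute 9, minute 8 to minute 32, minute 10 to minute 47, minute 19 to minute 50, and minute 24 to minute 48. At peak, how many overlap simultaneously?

5

Walk the sorted start/end points keeping a running depth.
The depth first hits 5 at minute 24.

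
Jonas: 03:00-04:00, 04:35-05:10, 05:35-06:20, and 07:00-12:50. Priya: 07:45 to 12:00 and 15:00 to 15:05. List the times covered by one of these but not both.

Only in the first: 03:00–04:00, 04:35–05:10, 05:35–06:20, 07:00–07:45, 12:00–12:50.
Only in the second: 15:00–15:05.
Together these are the periods covered by exactly one.

03:00–04:00, 04:35–05:10, 05:35–06:20, 07:00–07:45, 12:00–12:50, 15:00–15:05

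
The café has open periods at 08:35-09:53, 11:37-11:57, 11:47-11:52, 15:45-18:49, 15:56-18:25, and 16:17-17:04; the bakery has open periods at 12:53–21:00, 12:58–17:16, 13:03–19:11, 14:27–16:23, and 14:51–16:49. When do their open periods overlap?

15:45–18:49

Merge the first list: 08:35–09:53, 11:37–11:57, 15:45–18:49.
Merge the second list: 12:53–21:00.
08:35–09:53 meets no B interval.
11:37–11:57 meets no B interval.
15:45–18:49 ∩ B → 15:45–18:49.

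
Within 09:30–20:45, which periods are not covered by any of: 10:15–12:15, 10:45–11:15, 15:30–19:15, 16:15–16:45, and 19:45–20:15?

09:30-10:15, 12:15-15:30, 19:15-19:45, 20:15-20:45

After merging, the occupied span is 10:15-12:15, 15:30-19:15, 19:45-20:15.
Gaps within 09:30-20:45: 09:30-10:15, 12:15-15:30, 19:15-19:45, 20:15-20:45.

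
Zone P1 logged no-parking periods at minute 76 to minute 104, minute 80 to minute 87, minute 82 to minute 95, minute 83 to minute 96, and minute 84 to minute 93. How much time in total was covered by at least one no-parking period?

Merged: minute 76 to minute 104.
Length: 28 minutes.

28 minutes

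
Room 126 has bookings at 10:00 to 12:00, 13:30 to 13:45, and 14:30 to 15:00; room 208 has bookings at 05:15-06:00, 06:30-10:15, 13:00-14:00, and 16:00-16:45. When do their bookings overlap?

10:00–10:15, 13:30–13:45

10:00–12:00 overlaps B on 10:00–10:15.
13:30–13:45 overlaps B on 13:30–13:45.
14:30–15:00 falls entirely outside B.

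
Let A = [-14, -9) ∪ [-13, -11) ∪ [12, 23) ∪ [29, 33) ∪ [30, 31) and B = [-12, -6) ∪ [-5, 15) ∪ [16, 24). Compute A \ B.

[-14, -12) ∪ [15, 16) ∪ [29, 33)

A, merged: [-14, -9), [12, 23), [29, 33).
[-14, -9) minus B → [-14, -12).
[12, 23) minus B → [15, 16).
[29, 33): no B overlap → unchanged.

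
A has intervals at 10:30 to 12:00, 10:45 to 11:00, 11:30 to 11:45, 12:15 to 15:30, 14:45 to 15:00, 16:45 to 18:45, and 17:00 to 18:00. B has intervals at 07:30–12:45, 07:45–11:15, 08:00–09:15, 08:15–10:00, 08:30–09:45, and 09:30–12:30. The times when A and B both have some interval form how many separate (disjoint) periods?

First set merges to 10:30–12:00, 12:15–15:30, 16:45–18:45.
Second set merges to 07:30–12:45.
A ∩ B = 10:30–12:00, 12:15–12:45.
That is 2 disjoint pieces.

2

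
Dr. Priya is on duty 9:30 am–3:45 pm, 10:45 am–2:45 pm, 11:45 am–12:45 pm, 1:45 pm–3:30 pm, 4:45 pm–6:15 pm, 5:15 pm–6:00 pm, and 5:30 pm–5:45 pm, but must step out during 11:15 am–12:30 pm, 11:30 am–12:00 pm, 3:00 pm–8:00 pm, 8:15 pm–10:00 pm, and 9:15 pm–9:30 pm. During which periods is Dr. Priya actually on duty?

Merge the first list: 9:30 am-3:45 pm, 4:45 pm-6:15 pm.
Merge the second list: 11:15 am-12:30 pm, 3:00 pm-8:00 pm, 8:15 pm-10:00 pm.
9:30 am-3:45 pm minus B → 9:30 am-11:15 am, 12:30 pm-3:00 pm.
4:45 pm-6:15 pm: fully covered by B → removed.

9:30 am-11:15 am, 12:30 pm-3:00 pm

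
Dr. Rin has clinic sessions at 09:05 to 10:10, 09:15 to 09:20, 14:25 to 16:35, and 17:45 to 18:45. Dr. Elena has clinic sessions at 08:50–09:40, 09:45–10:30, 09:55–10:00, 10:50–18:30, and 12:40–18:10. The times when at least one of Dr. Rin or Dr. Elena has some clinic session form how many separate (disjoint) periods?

2

A, merged: 09:05–10:10, 14:25–16:35, 17:45–18:45.
B, merged: 08:50–09:40, 09:45–10:30, 10:50–18:30.
A ∪ B = 08:50–10:30, 10:50–18:45.
That is 2 disjoint pieces.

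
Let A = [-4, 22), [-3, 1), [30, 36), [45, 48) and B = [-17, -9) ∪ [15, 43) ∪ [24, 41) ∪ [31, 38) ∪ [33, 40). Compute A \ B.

Merge the first list: [-4, 22), [30, 36), [45, 48).
Merge the second list: [-17, -9), [15, 43).
[-4, 22) \ B = [-4, 15).
[30, 36): entirely removed.
[45, 48): nothing removed.

[-4, 15) ∪ [45, 48)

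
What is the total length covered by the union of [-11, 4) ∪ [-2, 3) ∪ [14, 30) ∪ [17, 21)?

31

Merged: [-11, 4), [14, 30).
Lengths: 15 + 16 = 31.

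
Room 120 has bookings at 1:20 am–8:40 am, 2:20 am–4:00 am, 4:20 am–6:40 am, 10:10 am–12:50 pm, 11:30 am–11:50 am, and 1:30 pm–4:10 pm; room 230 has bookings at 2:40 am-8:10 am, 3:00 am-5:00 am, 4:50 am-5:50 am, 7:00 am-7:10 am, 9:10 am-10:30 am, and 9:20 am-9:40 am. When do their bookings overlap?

First set merges to 1:20 am–8:40 am, 10:10 am–12:50 pm, 1:30 pm–4:10 pm.
Second set merges to 2:40 am–8:10 am, 9:10 am–10:30 am.
1:20 am–8:40 am meets the second set on 2:40 am–8:10 am.
10:10 am–12:50 pm meets the second set on 10:10 am–10:30 am.
1:30 pm–4:10 pm: no overlap with the second set.

2:40 am–8:10 am, 10:10 am–10:30 am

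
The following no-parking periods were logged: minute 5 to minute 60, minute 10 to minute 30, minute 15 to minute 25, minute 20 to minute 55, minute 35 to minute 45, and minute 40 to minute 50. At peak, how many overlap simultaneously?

4

At minute 20, 4 of the intervals are simultaneously active.
No point has more.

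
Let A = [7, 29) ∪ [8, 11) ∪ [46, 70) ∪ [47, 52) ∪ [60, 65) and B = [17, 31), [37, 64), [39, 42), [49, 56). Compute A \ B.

[7, 17) ∪ [64, 70)

A, merged: [7, 29), [46, 70).
B, merged: [17, 31), [37, 64).
[7, 29) minus B → [7, 17).
[46, 70) minus B → [64, 70).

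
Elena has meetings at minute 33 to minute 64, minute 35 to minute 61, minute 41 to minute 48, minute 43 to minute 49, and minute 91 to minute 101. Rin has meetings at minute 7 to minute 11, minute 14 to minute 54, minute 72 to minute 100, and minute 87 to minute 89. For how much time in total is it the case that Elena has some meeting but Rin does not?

A, merged: minute 33 to minute 64, minute 91 to minute 101.
B, merged: minute 7 to minute 11, minute 14 to minute 54, minute 72 to minute 100.
A \ B = minute 54 to minute 64, minute 100 to minute 101.
Total: 10 minutes + 1 minute = 11 minutes.

11 minutes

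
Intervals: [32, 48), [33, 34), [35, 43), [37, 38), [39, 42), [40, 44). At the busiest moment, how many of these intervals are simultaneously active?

4

At 40, 4 of the intervals are simultaneously active.
No point has more.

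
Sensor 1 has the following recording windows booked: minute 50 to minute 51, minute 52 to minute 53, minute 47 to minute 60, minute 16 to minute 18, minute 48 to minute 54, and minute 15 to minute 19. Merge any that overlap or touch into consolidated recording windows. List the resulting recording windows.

minute 15 to minute 19, minute 47 to minute 60

Sort by start: minute 15 to minute 19, minute 16 to minute 18, minute 47 to minute 60, minute 48 to minute 54, minute 50 to minute 51, minute 52 to minute 53.
minute 16 to minute 18 overlaps/touches minute 15 to minute 19 → extend to minute 15 to minute 19.
minute 47 to minute 60 is disjoint → start new block.
minute 48 to minute 54 overlaps/touches minute 47 to minute 60 → extend to minute 47 to minute 60.
minute 50 to minute 51 overlaps/touches minute 47 to minute 60 → extend to minute 47 to minute 60.
minute 52 to minute 53 overlaps/touches minute 47 to minute 60 → extend to minute 47 to minute 60.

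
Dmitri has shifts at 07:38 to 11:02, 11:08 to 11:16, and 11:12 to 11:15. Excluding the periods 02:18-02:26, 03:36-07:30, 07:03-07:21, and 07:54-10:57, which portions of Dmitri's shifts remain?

07:38-07:54, 10:57-11:02, 11:08-11:16

A, merged: 07:38-11:02, 11:08-11:16.
B, merged: 02:18-02:26, 03:36-07:30, 07:54-10:57.
07:38-11:02 minus B → 07:38-07:54, 10:57-11:02.
11:08-11:16: no B overlap → unchanged.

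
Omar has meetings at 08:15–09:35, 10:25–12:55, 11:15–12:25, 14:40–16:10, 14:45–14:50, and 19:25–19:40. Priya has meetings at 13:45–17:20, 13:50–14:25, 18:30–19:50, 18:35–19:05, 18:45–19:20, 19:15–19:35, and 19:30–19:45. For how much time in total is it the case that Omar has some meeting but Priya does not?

3 h 50 min

First set merges to 08:15–09:35, 10:25–12:55, 14:40–16:10, 19:25–19:40.
Second set merges to 13:45–17:20, 18:30–19:50.
A \ B = 08:15–09:35, 10:25–12:55.
Total: 1 h 20 min + 2 h 30 min = 3 h 50 min.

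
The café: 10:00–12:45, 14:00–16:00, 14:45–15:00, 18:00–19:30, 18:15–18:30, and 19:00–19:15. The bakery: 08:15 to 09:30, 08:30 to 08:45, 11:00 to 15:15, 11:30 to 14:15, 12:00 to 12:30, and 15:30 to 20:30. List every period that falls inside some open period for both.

11:00-12:45, 14:00-15:15, 15:30-16:00, 18:00-19:30

Merge the first list: 10:00-12:45, 14:00-16:00, 18:00-19:30.
Merge the second list: 08:15-09:30, 11:00-15:15, 15:30-20:30.
10:00-12:45 meets the second set on 11:00-12:45.
14:00-16:00 meets the second set on 14:00-15:15, 15:30-16:00.
18:00-19:30 meets the second set on 18:00-19:30.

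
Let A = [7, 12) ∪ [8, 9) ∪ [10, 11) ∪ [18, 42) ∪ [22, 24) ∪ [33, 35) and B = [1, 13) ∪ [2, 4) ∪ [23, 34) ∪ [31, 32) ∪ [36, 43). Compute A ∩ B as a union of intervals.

[7, 12) ∪ [23, 34) ∪ [36, 42)

First set merges to [7, 12), [18, 42).
Second set merges to [1, 13), [23, 34), [36, 43).
[7, 12) ∩ B → [7, 12).
[18, 42) ∩ B → [23, 34), [36, 42).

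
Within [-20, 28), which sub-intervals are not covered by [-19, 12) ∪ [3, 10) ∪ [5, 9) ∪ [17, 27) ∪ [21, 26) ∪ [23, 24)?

[-20, -19) ∪ [12, 17) ∪ [27, 28)

Covered (merged): [-19, 12), [17, 27).
Uncovered inside [-20, 28): [-20, -19), [12, 17), [27, 28).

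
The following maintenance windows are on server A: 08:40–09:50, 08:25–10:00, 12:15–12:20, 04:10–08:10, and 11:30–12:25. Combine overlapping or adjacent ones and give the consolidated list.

04:10–08:10, 08:25–10:00, 11:30–12:25

Sort by start: 04:10–08:10, 08:25–10:00, 08:40–09:50, 11:30–12:25, 12:15–12:20.
08:25–10:00 is disjoint → start new block.
08:40–09:50 overlaps/touches 08:25–10:00 → extend to 08:25–10:00.
11:30–12:25 is disjoint → start new block.
12:15–12:20 overlaps/touches 11:30–12:25 → extend to 11:30–12:25.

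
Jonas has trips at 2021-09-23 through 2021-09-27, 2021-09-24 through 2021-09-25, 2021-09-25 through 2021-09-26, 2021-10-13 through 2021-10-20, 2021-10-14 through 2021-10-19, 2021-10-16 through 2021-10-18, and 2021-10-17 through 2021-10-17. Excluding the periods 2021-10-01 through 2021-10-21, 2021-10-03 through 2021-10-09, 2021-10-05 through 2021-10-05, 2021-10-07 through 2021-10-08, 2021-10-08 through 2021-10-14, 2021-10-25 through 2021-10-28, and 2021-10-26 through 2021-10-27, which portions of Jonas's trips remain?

First set merges to 2021-09-23 through 2021-09-27, 2021-10-13 through 2021-10-20.
Second set merges to 2021-10-01 through 2021-10-21, 2021-10-25 through 2021-10-28.
2021-09-23 through 2021-09-27: nothing removed.
2021-10-13 through 2021-10-20: entirely removed.

2021-09-23 through 2021-09-27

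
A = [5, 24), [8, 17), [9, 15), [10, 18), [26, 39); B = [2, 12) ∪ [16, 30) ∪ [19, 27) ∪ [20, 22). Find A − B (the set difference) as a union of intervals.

First set merges to [5, 24), [26, 39).
Second set merges to [2, 12), [16, 30).
[5, 24) with B removed leaves [12, 16).
[26, 39) with B removed leaves [30, 39).

[12, 16) ∪ [30, 39)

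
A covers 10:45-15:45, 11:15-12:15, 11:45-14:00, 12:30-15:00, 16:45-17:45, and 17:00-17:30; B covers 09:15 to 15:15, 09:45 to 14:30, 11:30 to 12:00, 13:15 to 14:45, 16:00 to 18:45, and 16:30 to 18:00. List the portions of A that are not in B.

15:15–15:45

First set merges to 10:45–15:45, 16:45–17:45.
Second set merges to 09:15–15:15, 16:00–18:45.
10:45–15:45 with B removed leaves 15:15–15:45.
16:45–17:45 lies entirely inside B → drops out.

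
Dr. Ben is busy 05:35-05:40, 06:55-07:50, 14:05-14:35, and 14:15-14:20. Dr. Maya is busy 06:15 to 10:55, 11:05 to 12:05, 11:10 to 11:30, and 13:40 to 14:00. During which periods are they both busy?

06:55–07:50

First set merges to 05:35–05:40, 06:55–07:50, 14:05–14:35.
Second set merges to 06:15–10:55, 11:05–12:05, 13:40–14:00.
05:35–05:40: no overlap with the second set.
06:55–07:50 meets the second set on 06:55–07:50.
14:05–14:35: no overlap with the second set.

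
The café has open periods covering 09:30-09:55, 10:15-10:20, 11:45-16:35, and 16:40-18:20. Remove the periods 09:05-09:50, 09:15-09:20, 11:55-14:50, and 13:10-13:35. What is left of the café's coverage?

B, merged: 09:05–09:50, 11:55–14:50.
09:30–09:55 minus B → 09:50–09:55.
10:15–10:20: no B overlap → unchanged.
11:45–16:35 minus B → 11:45–11:55, 14:50–16:35.
16:40–18:20: no B overlap → unchanged.

09:50–09:55, 10:15–10:20, 11:45–11:55, 14:50–16:35, 16:40–18:20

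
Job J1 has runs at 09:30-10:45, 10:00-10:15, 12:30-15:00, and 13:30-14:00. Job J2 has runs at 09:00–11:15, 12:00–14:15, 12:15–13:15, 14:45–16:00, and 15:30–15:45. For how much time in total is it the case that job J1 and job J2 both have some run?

A, merged: 09:30–10:45, 12:30–15:00.
B, merged: 09:00–11:15, 12:00–14:15, 14:45–16:00.
A ∩ B = 09:30–10:45, 12:30–14:15, 14:45–15:00.
Total: 1 h 15 min + 1 h 45 min + 15 min = 3 h 15 min.

3 h 15 min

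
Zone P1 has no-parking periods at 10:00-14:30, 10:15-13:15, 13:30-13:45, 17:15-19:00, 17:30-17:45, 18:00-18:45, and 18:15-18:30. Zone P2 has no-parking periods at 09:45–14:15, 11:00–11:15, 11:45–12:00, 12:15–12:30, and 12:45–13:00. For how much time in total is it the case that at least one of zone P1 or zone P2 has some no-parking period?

A, merged: 10:00-14:30, 17:15-19:00.
B, merged: 09:45-14:15.
A ∪ B = 09:45-14:30, 17:15-19:00.
Total: 4 h 45 min + 1 h 45 min = 6 h 30 min.

6 h 30 min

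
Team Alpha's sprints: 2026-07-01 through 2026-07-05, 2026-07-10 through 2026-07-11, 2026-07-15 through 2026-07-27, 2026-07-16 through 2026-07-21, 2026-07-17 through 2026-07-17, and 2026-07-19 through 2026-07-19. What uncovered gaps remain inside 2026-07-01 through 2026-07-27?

After merging, the occupied span is 2026-07-01 through 2026-07-05, 2026-07-10 through 2026-07-11, 2026-07-15 through 2026-07-27.
Gaps within 2026-07-01 through 2026-07-27: 2026-07-06 through 2026-07-09, 2026-07-12 through 2026-07-14.

2026-07-06 through 2026-07-09, 2026-07-12 through 2026-07-14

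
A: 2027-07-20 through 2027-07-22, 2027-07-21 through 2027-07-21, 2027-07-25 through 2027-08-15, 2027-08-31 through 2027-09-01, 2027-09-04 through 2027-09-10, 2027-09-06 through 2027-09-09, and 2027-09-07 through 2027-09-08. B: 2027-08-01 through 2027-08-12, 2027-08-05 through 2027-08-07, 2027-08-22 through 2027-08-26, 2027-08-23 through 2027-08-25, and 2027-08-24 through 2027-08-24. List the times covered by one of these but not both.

A, merged: 2027-07-20 through 2027-07-22, 2027-07-25 through 2027-08-15, 2027-08-31 through 2027-09-01, 2027-09-04 through 2027-09-10.
B, merged: 2027-08-01 through 2027-08-12, 2027-08-22 through 2027-08-26.
Only in the first: 2027-07-20 through 2027-07-22, 2027-07-25 through 2027-07-31, 2027-08-13 through 2027-08-15, 2027-08-31 through 2027-09-01, 2027-09-04 through 2027-09-10.
Only in the second: 2027-08-22 through 2027-08-26.
Together these are the periods covered by exactly one.

2027-07-20 through 2027-07-22, 2027-07-25 through 2027-07-31, 2027-08-13 through 2027-08-15, 2027-08-22 through 2027-08-26, 2027-08-31 through 2027-09-01, 2027-09-04 through 2027-09-10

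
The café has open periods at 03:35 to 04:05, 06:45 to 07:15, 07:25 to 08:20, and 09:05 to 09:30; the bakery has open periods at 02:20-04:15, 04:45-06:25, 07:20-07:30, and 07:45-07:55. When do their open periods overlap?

03:35-04:05, 07:25-07:30, 07:45-07:55

03:35-04:05 meets the second set on 03:35-04:05.
06:45-07:15: no overlap with the second set.
07:25-08:20 meets the second set on 07:25-07:30, 07:45-07:55.
09:05-09:30: no overlap with the second set.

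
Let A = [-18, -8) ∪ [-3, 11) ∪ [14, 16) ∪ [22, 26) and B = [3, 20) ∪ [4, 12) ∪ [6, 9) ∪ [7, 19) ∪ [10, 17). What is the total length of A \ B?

Merge the second list: [3, 20).
A \ B = [-18, -8), [-3, 3), [22, 26).
Total: 10 + 6 + 4 = 20.

20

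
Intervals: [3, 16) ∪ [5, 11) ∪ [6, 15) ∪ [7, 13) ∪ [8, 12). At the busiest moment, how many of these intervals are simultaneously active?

5

At 8, 5 of the intervals are simultaneously active.
No point has more.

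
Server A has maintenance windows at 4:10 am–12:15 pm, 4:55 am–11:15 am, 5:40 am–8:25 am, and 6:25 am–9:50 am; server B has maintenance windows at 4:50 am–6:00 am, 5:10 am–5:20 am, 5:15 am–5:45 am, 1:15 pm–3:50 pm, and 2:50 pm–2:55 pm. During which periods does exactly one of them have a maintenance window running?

4:10 am-4:50 am, 6:00 am-12:15 pm, 1:15 pm-3:50 pm

First set merges to 4:10 am-12:15 pm.
Second set merges to 4:50 am-6:00 am, 1:15 pm-3:50 pm.
A \ B = 4:10 am-4:50 am, 6:00 am-12:15 pm.
B \ A = 1:15 pm-3:50 pm.
Union of the two gives the symmetric difference.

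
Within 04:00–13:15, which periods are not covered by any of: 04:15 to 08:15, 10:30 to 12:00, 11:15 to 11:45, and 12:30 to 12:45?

The merged coverage is 04:15-08:15, 10:30-12:00, 12:30-12:45.
Gaps within 04:00-13:15: 04:00-04:15, 08:15-10:30, 12:00-12:30, 12:45-13:15.

04:00-04:15, 08:15-10:30, 12:00-12:30, 12:45-13:15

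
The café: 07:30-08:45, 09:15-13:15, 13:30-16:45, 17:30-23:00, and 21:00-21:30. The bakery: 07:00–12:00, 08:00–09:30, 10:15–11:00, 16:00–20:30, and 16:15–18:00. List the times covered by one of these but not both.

07:00-07:30, 08:45-09:15, 12:00-13:15, 13:30-16:00, 16:45-17:30, 20:30-23:00

Merge the first list: 07:30-08:45, 09:15-13:15, 13:30-16:45, 17:30-23:00.
Merge the second list: 07:00-12:00, 16:00-20:30.
A \ B = 12:00-13:15, 13:30-16:00, 20:30-23:00.
B \ A = 07:00-07:30, 08:45-09:15, 16:45-17:30.
Union of the two gives the symmetric difference.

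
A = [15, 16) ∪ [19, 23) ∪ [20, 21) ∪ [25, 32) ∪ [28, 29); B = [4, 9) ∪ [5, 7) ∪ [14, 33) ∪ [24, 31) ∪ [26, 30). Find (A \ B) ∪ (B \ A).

[4, 9) ∪ [14, 15) ∪ [16, 19) ∪ [23, 25) ∪ [32, 33)

A, merged: [15, 16), [19, 23), [25, 32).
B, merged: [4, 9), [14, 33).
A \ B = none.
B \ A = [4, 9), [14, 15), [16, 19), [23, 25), [32, 33).
Union of the two gives the symmetric difference.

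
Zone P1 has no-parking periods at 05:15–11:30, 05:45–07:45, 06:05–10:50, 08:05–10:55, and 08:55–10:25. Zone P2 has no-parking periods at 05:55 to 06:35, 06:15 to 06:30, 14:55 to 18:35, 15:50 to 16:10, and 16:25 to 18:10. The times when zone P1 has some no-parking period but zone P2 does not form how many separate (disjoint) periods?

Merge the first list: 05:15–11:30.
Merge the second list: 05:55–06:35, 14:55–18:35.
A \ B = 05:15–05:55, 06:35–11:30.
That is 2 disjoint pieces.

2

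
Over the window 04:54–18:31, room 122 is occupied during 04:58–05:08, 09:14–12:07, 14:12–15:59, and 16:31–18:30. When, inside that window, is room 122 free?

04:54-04:58, 05:08-09:14, 12:07-14:12, 15:59-16:31, 18:30-18:31

The merged coverage is 04:58-05:08, 09:14-12:07, 14:12-15:59, 16:31-18:30.
Gaps within 04:54-18:31: 04:54-04:58, 05:08-09:14, 12:07-14:12, 15:59-16:31, 18:30-18:31.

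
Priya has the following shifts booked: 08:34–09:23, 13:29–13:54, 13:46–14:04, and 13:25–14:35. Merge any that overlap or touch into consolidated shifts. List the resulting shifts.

08:34–09:23, 13:25–14:35

Sort by start: 08:34–09:23, 13:25–14:35, 13:29–13:54, 13:46–14:04.
13:25–14:35 is disjoint → start new block.
13:29–13:54 overlaps/touches 13:25–14:35 → extend to 13:25–14:35.
13:46–14:04 overlaps/touches 13:25–14:35 → extend to 13:25–14:35.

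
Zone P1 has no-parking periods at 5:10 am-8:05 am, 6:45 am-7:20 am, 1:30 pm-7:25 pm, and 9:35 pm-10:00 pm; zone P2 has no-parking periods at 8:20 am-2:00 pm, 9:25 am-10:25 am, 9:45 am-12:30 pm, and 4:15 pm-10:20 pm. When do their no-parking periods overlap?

First set merges to 5:10 am-8:05 am, 1:30 pm-7:25 pm, 9:35 pm-10:00 pm.
Second set merges to 8:20 am-2:00 pm, 4:15 pm-10:20 pm.
5:10 am-8:05 am meets no B interval.
1:30 pm-7:25 pm ∩ B → 1:30 pm-2:00 pm, 4:15 pm-7:25 pm.
9:35 pm-10:00 pm ∩ B → 9:35 pm-10:00 pm.

1:30 pm-2:00 pm, 4:15 pm-7:25 pm, 9:35 pm-10:00 pm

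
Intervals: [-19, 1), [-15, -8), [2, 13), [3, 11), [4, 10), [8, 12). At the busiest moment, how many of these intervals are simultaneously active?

Walk the sorted start/end points keeping a running depth.
The depth first hits 4 at 8.

4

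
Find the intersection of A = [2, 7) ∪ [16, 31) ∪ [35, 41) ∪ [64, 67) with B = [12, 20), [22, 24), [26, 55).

[16, 20) ∪ [22, 24) ∪ [26, 31) ∪ [35, 41)

[2, 7) meets no B interval.
[16, 31) ∩ B → [16, 20), [22, 24), [26, 31).
[35, 41) ∩ B → [35, 41).
[64, 67) meets no B interval.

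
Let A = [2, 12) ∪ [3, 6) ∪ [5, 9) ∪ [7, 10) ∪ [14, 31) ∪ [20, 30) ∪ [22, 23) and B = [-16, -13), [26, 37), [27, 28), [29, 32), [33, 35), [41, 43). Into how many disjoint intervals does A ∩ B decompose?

Merge the first list: [2, 12), [14, 31).
Merge the second list: [-16, -13), [26, 37), [41, 43).
A ∩ B = [26, 31).
That is 1 disjoint piece.

1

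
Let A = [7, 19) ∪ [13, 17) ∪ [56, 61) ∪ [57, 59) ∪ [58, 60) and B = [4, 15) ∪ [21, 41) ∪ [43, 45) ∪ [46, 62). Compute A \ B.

[15, 19)

First set merges to [7, 19), [56, 61).
[7, 19) with B removed leaves [15, 19).
[56, 61) lies entirely inside B → drops out.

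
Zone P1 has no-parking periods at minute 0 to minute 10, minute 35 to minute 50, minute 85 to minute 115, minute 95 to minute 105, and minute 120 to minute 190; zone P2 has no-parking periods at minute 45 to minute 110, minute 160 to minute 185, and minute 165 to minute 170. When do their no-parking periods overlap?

First set merges to minute 0 to minute 10, minute 35 to minute 50, minute 85 to minute 115, minute 120 to minute 190.
Second set merges to minute 45 to minute 110, minute 160 to minute 185.
minute 0 to minute 10 meets no B interval.
minute 35 to minute 50 ∩ B → minute 45 to minute 50.
minute 85 to minute 115 ∩ B → minute 85 to minute 110.
minute 120 to minute 190 ∩ B → minute 160 to minute 185.

minute 45 to minute 50, minute 85 to minute 110, minute 160 to minute 185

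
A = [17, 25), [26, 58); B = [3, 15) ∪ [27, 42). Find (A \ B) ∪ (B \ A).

Only in the first: [17, 25), [26, 27), [42, 58).
Only in the second: [3, 15).
Together these are the periods covered by exactly one.

[3, 15) ∪ [17, 25) ∪ [26, 27) ∪ [42, 58)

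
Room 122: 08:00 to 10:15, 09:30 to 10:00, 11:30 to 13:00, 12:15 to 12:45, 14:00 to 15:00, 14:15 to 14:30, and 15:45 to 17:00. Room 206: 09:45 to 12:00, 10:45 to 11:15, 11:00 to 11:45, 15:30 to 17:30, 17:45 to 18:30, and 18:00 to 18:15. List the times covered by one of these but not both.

Merge the first list: 08:00–10:15, 11:30–13:00, 14:00–15:00, 15:45–17:00.
Merge the second list: 09:45–12:00, 15:30–17:30, 17:45–18:30.
A \ B = 08:00–09:45, 12:00–13:00, 14:00–15:00.
B \ A = 10:15–11:30, 15:30–15:45, 17:00–17:30, 17:45–18:30.
Union of the two gives the symmetric difference.

08:00–09:45, 10:15–11:30, 12:00–13:00, 14:00–15:00, 15:30–15:45, 17:00–17:30, 17:45–18:30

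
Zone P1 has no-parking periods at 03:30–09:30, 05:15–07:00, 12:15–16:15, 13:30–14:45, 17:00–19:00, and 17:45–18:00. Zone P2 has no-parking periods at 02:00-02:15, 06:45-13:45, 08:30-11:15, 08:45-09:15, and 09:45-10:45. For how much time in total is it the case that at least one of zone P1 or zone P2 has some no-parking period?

A, merged: 03:30-09:30, 12:15-16:15, 17:00-19:00.
B, merged: 02:00-02:15, 06:45-13:45.
A ∪ B = 02:00-02:15, 03:30-16:15, 17:00-19:00.
Total: 15 min + 12 h 45 min + 2 h = 15 h.

15 h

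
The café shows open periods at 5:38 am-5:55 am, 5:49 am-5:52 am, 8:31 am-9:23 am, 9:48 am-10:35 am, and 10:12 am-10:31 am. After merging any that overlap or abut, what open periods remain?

5:49 am–5:52 am overlaps/touches 5:38 am–5:55 am → extend to 5:38 am–5:55 am.
8:31 am–9:23 am is disjoint → start new block.
9:48 am–10:35 am is disjoint → start new block.
10:12 am–10:31 am overlaps/touches 9:48 am–10:35 am → extend to 9:48 am–10:35 am.

5:38 am–5:55 am, 8:31 am–9:23 am, 9:48 am–10:35 am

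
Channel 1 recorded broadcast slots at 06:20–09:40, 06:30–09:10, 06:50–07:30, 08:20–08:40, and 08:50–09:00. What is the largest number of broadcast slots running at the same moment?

3

At 06:50, 3 of the intervals are simultaneously active.
No point has more.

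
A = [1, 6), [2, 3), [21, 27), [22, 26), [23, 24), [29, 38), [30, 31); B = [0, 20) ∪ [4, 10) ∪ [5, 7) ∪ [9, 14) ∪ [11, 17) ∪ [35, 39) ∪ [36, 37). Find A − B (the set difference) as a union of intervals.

First set merges to [1, 6), [21, 27), [29, 38).
Second set merges to [0, 20), [35, 39).
[1, 6) lies entirely inside B → drops out.
[21, 27) is untouched.
[29, 38) with B removed leaves [29, 35).

[21, 27) ∪ [29, 35)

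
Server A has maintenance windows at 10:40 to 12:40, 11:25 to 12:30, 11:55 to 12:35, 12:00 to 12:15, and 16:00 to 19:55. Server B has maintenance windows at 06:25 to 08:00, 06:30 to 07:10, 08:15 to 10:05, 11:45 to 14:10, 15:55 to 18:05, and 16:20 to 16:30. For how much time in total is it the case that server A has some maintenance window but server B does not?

Merge the first list: 10:40-12:40, 16:00-19:55.
Merge the second list: 06:25-08:00, 08:15-10:05, 11:45-14:10, 15:55-18:05.
A \ B = 10:40-11:45, 18:05-19:55.
Total: 1 h 5 min + 1 h 50 min = 2 h 55 min.

2 h 55 min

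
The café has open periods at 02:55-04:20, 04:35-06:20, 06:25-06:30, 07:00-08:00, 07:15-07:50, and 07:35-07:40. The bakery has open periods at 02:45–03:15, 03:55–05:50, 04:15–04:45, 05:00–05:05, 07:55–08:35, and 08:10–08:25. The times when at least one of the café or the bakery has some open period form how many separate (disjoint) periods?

Merge the first list: 02:55-04:20, 04:35-06:20, 06:25-06:30, 07:00-08:00.
Merge the second list: 02:45-03:15, 03:55-05:50, 07:55-08:35.
A ∪ B = 02:45-06:20, 06:25-06:30, 07:00-08:35.
That is 3 disjoint pieces.

3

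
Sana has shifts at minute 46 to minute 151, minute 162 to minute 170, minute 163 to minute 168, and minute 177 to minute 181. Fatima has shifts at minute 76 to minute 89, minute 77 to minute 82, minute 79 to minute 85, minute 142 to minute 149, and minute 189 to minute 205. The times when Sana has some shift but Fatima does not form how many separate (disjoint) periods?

5

First set merges to minute 46 to minute 151, minute 162 to minute 170, minute 177 to minute 181.
Second set merges to minute 76 to minute 89, minute 142 to minute 149, minute 189 to minute 205.
A \ B = minute 46 to minute 76, minute 89 to minute 142, minute 149 to minute 151, minute 162 to minute 170, minute 177 to minute 181.
That is 5 disjoint pieces.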